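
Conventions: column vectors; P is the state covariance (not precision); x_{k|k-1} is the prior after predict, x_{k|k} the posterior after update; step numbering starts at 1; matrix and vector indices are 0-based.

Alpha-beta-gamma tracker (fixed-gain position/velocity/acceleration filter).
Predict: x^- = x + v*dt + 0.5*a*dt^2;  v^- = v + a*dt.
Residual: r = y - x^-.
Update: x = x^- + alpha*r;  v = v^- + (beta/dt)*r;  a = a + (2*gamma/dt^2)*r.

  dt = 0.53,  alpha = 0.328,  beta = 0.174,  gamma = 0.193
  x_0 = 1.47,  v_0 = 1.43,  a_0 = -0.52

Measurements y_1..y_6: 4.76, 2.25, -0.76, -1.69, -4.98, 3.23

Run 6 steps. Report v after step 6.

v_post = -16.3219

step 1: x_pred=2.1549  r=2.6051  x^+=3.0093  v^+=2.0097  a^+=3.0599
step 2: x_pred=4.5042  r=-2.2542  x^+=3.7648  v^+=2.8913  a^+=-0.0378
step 3: x_pred=5.2919  r=-6.0519  x^+=3.3069  v^+=0.8844  a^+=-8.3541
step 4: x_pred=2.6023  r=-4.2923  x^+=1.1944  v^+=-4.9524  a^+=-14.2524
step 5: x_pred=-3.4321  r=-1.5479  x^+=-3.9398  v^+=-13.0144  a^+=-16.3795
step 6: x_pred=-13.1379  r=16.3679  x^+=-7.7692  v^+=-16.3219  a^+=6.1126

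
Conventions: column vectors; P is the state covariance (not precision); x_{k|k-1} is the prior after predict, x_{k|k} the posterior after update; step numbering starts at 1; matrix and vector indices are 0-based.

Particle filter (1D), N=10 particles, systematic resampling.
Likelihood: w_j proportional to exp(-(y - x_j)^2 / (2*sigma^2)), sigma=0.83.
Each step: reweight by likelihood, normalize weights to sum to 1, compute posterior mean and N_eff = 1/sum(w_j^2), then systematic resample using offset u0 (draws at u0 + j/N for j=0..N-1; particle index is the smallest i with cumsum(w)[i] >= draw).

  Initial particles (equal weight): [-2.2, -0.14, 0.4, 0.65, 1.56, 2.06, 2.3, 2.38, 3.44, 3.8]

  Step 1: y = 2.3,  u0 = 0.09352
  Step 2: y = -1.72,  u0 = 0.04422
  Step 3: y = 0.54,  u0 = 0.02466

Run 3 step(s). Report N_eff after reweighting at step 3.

step 1: w=[0.0000, 0.0030, 0.0164, 0.0313, 0.1515, 0.2162, 0.2254, 0.2244, 0.0878, 0.0440]  mean=2.2300  Neff=5.5015  idx=[4, 4, 5, 5, 6, 6, 7, 7, 8, 9]
step 2: w=[0.4507, 0.4507, 0.0348, 0.0348, 0.0089, 0.0089, 0.0056, 0.0056, 0.0000, 0.0000]  mean=1.6172  Neff=2.4454  idx=[0, 0, 0, 0, 0, 1, 1, 1, 1, 3]
step 3: w=[0.1064, 0.1064, 0.1064, 0.1064, 0.1064, 0.1064, 0.1064, 0.1064, 0.1064, 0.0423]  mean=1.5812  Neff=9.6436  idx=[0, 1, 2, 3, 3, 4, 5, 6, 7, 8]

N_eff = 9.6436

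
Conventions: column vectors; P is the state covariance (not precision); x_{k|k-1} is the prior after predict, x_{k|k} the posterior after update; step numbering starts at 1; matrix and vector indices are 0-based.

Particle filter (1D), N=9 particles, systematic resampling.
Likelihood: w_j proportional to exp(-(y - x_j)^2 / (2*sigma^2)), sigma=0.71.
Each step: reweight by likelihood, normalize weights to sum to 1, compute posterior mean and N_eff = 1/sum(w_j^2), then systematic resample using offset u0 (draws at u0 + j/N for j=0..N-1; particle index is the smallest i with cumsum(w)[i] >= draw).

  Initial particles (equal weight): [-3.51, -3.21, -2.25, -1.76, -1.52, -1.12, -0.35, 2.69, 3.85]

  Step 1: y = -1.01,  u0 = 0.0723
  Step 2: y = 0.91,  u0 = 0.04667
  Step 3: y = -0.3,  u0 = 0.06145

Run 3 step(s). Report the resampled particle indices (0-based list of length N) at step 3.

step 1: w=[0.0006, 0.0026, 0.0678, 0.1783, 0.2407, 0.3078, 0.2022, 0.0000, 0.0000]  mean=-1.2581  Neff=4.3486  idx=[3, 3, 4, 4, 5, 5, 5, 6, 6]
step 2: w=[0.0018, 0.0018, 0.0061, 0.0061, 0.0356, 0.0356, 0.0356, 0.4388, 0.4388]  mean=-0.4514  Neff=2.5710  idx=[4, 7, 7, 7, 7, 8, 8, 8, 8]
step 3: w=[0.0604, 0.1174, 0.1174, 0.1174, 0.1174, 0.1174, 0.1174, 0.1174, 0.1174]  mean=-0.3965  Neff=8.7719  idx=[1, 1, 2, 3, 4, 5, 6, 7, 8]

resampled_idx = [1, 1, 2, 3, 4, 5, 6, 7, 8]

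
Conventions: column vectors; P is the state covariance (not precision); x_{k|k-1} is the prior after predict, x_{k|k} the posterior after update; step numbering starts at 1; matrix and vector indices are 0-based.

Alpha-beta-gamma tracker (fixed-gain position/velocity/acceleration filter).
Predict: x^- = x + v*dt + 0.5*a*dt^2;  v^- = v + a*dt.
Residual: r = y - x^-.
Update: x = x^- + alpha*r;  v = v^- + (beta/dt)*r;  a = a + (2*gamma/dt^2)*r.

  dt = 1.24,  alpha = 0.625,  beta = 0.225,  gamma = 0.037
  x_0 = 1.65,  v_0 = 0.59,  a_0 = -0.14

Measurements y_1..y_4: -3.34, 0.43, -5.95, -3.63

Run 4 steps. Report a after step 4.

step 1: x_pred=2.2740  r=-5.6140  x^+=-1.2348  v^+=-0.6023  a^+=-0.4102
step 2: x_pred=-2.2969  r=2.7269  x^+=-0.5926  v^+=-0.6161  a^+=-0.2789
step 3: x_pred=-1.5710  r=-4.3790  x^+=-4.3079  v^+=-1.7566  a^+=-0.4897
step 4: x_pred=-6.8625  r=3.2325  x^+=-4.8422  v^+=-1.7772  a^+=-0.3341

a_post = -0.3341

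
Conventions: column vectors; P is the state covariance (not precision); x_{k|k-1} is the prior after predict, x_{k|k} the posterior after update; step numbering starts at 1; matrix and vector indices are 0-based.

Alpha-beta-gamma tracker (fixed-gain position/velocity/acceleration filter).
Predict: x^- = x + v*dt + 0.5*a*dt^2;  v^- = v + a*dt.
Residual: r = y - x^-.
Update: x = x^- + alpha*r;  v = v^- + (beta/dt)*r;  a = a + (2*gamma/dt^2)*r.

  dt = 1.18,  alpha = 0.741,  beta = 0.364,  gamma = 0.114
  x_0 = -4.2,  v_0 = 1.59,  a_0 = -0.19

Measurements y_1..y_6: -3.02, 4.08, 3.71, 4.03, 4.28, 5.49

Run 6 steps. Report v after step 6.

v_post = -0.1721

step 1: x_pred=-2.4561  r=-0.5639  x^+=-2.8739  v^+=1.1918  a^+=-0.2823
step 2: x_pred=-1.6641  r=5.7441  x^+=2.5923  v^+=2.6306  a^+=0.6582
step 3: x_pred=6.1546  r=-2.4446  x^+=4.3432  v^+=2.6532  a^+=0.2579
step 4: x_pred=7.6535  r=-3.6235  x^+=4.9685  v^+=1.8398  a^+=-0.3354
step 5: x_pred=6.9060  r=-2.6260  x^+=4.9601  v^+=0.6340  a^+=-0.7654
step 6: x_pred=5.1754  r=0.3146  x^+=5.4085  v^+=-0.1721  a^+=-0.7139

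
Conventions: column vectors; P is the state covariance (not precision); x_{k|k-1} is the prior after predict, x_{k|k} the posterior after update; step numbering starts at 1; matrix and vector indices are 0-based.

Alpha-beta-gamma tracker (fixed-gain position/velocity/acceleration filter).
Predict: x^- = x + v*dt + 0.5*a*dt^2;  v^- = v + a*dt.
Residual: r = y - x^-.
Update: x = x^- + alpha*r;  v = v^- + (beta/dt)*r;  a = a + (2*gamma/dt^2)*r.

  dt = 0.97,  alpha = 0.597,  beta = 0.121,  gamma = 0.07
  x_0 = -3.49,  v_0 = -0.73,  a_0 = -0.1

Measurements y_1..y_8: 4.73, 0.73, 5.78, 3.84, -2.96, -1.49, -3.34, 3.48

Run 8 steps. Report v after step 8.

step 1: x_pred=-4.2451  r=8.9751  x^+=1.1130  v^+=0.2926  a^+=1.2354
step 2: x_pred=1.9780  r=-1.2480  x^+=1.2330  v^+=1.3353  a^+=1.0497
step 3: x_pred=3.0220  r=2.7580  x^+=4.6685  v^+=2.6976  a^+=1.4601
step 4: x_pred=7.9721  r=-4.1321  x^+=5.5052  v^+=3.5984  a^+=0.8453
step 5: x_pred=9.3934  r=-12.3534  x^+=2.0184  v^+=2.8774  a^+=-0.9928
step 6: x_pred=4.3424  r=-5.8324  x^+=0.8605  v^+=1.1868  a^+=-1.8606
step 7: x_pred=1.1363  r=-4.4763  x^+=-1.5361  v^+=-1.1764  a^+=-2.5267
step 8: x_pred=-3.8659  r=7.3459  x^+=0.5196  v^+=-2.7110  a^+=-1.4337

v_post = -2.7110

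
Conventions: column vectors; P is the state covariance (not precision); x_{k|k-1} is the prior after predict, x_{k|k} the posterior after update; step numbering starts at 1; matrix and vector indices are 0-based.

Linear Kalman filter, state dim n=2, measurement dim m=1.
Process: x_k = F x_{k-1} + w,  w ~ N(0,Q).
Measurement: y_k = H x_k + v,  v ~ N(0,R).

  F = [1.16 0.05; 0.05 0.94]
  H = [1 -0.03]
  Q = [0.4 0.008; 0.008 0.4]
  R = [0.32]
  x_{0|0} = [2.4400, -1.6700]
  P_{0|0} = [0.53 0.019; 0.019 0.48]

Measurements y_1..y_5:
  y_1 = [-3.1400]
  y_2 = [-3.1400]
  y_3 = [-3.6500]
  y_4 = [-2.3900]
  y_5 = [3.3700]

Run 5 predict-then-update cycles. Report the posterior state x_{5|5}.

x_post = [1.1902, -0.8127]

step 1: x^-=[2.7469, -1.4478]  P^-=[1.1166 0.0821; 0.0821 0.8272]  S=[1.4324]  K=[0.7778; 0.0400]  nu=[-5.9303]  x^+=[-1.8657, -1.6848]  P^+=[0.2500 0.0375; 0.0375 0.8250]
step 2: x^-=[-2.2484, -1.6770]  P^-=[0.7428 0.1023; 0.1023 1.1331]  S=[1.0577]  K=[0.6994; 0.0646]  nu=[-0.9419]  x^+=[-2.9072, -1.7378]  P^+=[0.2254 0.0545; 0.0545 1.1287]
step 3: x^-=[-3.4592, -1.7789]  P^-=[0.7125 0.1337; 0.1337 1.4030]  S=[1.0257]  K=[0.6907; 0.0893]  nu=[-0.2441]  x^+=[-3.6279, -1.8007]  P^+=[0.2231 0.0704; 0.0704 1.3948]
step 4: x^-=[-4.2984, -1.8741]  P^-=[0.7119 0.1635; 0.1635 1.6396]  S=[1.0236]  K=[0.6907; 0.1116]  nu=[1.8521]  x^+=[-3.0190, -1.6673]  P^+=[0.2236 0.0845; 0.0845 1.6269]
step 5: x^-=[-3.5855, -1.7182]  P^-=[0.7147 0.1898; 0.1898 1.8460]  S=[1.0250]  K=[0.6917; 0.1312]  nu=[6.9039]  x^+=[1.1902, -0.8127]  P^+=[0.2243 0.0968; 0.0968 1.8284]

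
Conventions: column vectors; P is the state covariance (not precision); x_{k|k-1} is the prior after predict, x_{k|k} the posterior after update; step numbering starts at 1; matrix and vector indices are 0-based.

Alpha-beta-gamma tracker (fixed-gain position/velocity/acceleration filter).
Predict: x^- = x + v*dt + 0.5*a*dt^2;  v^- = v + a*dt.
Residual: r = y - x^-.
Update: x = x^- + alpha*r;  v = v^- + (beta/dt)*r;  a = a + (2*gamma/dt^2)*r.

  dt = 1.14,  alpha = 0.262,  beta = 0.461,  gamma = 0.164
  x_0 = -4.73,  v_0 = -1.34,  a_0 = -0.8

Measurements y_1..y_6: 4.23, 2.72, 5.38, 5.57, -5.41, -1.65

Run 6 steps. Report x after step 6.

step 1: x_pred=-6.7774  r=11.0074  x^+=-3.8935  v^+=2.1993  a^+=1.9781
step 2: x_pred=-0.1010  r=2.8210  x^+=0.6381  v^+=5.5951  a^+=2.6901
step 3: x_pred=8.7645  r=-3.3845  x^+=7.8778  v^+=7.2931  a^+=1.8359
step 4: x_pred=17.3849  r=-11.8149  x^+=14.2894  v^+=4.6082  a^+=-1.1460
step 5: x_pred=18.7981  r=-24.2081  x^+=12.4556  v^+=-6.4876  a^+=-7.2558
step 6: x_pred=0.3449  r=-1.9949  x^+=-0.1778  v^+=-15.5659  a^+=-7.7593

x_post = -0.1778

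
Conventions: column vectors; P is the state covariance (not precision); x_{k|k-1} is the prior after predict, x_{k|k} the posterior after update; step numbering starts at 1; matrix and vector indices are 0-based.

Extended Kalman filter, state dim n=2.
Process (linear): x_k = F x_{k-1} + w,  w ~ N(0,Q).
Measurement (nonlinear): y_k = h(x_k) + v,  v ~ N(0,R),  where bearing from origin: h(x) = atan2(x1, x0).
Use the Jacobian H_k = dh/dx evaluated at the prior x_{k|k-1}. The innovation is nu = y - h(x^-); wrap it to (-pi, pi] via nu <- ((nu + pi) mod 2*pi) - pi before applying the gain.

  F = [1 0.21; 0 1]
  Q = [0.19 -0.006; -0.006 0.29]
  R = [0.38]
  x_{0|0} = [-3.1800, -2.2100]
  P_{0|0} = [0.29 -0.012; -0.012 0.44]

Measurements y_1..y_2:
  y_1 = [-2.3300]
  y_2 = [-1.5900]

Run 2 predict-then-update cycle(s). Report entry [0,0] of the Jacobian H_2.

step 1: x^-=[-3.6441, -2.2100]  P^-=[0.4944 0.0744; 0.0744 0.7300]  H_jac=[0.1217 -0.2006]  S=[0.4131]  K=[0.1095; -0.3326]  nu=[0.2664]  x^+=[-3.6149, -2.2986]  P^+=[0.4894 0.0894; 0.0894 0.6843]
step 2: x^-=[-4.0976, -2.2986]  P^-=[0.7472 0.2271; 0.2271 0.9743]  H_jac=[0.1041 -0.1856]  S=[0.4129]  K=[0.0863; -0.3807]  nu=[1.0404]  x^+=[-4.0078, -2.6947]  P^+=[0.7441 0.2407; 0.2407 0.9144]

H_jac[0,0] = 0.1041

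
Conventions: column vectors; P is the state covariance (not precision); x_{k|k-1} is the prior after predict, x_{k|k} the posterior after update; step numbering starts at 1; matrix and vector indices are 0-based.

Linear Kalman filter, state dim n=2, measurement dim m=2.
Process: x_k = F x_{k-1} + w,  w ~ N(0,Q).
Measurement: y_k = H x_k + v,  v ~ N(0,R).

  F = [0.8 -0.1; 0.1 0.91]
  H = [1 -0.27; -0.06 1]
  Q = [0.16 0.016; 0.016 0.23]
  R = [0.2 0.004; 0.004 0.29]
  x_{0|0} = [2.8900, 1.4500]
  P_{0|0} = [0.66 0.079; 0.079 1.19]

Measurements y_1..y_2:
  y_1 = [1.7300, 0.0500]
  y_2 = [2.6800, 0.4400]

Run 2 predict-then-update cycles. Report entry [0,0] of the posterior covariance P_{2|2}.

P_post[0,0] = 0.1204

step 1: x^-=[2.1670, 1.6085]  P^-=[0.5817 0.0172; 0.0172 1.2364]  S=[0.8625 -0.3472; -0.3472 1.5264]  K=[0.7313 0.1548; -0.0454 0.7990]  nu=[-0.0027, -1.4285]  x^+=[1.9439, 0.4673]  P^+=[0.1624 0.0576; 0.0576 0.2350]
step 2: x^-=[1.5084, 0.6196]  P^-=[0.2571 0.0489; 0.0489 0.4367]  S=[0.4625 -0.0796; -0.0796 0.7217]  K=[0.5457 0.1066; -0.0466 0.5958]  nu=[1.3389, -0.0891]  x^+=[2.2295, 0.5042]  P^+=[0.1204 0.0403; 0.0403 0.1750]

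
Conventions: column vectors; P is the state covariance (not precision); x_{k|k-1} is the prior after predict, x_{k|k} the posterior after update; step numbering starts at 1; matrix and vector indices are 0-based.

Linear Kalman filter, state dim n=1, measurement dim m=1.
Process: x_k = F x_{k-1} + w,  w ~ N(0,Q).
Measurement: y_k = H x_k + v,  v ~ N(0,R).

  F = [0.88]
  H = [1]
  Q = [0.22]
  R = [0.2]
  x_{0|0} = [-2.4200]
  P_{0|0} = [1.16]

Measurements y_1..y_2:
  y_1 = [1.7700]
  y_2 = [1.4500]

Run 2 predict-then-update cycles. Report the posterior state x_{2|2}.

x_post = [1.3002]

step 1: x^-=[-2.1296]  P^-=[1.1183]  S=[1.3183]  K=[0.8483]  nu=[3.8996]  x^+=[1.1784]  P^+=[0.1697]
step 2: x^-=[1.0370]  P^-=[0.3514]  S=[0.5514]  K=[0.6373]  nu=[0.4130]  x^+=[1.3002]  P^+=[0.1275]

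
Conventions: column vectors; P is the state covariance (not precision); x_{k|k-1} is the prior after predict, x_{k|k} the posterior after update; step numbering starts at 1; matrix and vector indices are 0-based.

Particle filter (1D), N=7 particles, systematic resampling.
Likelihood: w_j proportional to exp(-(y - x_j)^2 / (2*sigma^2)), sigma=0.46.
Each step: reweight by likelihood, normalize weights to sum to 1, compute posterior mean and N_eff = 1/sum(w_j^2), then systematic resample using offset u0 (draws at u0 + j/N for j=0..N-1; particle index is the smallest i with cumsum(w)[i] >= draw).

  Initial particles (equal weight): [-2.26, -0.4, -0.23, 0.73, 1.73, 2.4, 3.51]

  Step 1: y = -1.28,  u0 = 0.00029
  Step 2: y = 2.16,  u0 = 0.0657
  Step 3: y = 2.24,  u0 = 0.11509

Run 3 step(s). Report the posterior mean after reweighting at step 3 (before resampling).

step 1: w=[0.3061, 0.4750, 0.2188, 0.0002, 0.0000, 0.0000, 0.0000]  mean=-0.9318  Neff=2.7239  idx=[0, 0, 0, 1, 1, 1, 2]
step 2: w=[0.0000, 0.0000, 0.0000, 0.0970, 0.0970, 0.0970, 0.7089]  mean=-0.2795  Neff=1.8842  idx=[3, 5, 6, 6, 6, 6, 6]
step 3: w=[0.0244, 0.0244, 0.1902, 0.1902, 0.1902, 0.1902, 0.1902]  mean=-0.2383  Neff=5.4905  idx=[2, 3, 3, 4, 5, 6, 6]

post_mean = -0.2383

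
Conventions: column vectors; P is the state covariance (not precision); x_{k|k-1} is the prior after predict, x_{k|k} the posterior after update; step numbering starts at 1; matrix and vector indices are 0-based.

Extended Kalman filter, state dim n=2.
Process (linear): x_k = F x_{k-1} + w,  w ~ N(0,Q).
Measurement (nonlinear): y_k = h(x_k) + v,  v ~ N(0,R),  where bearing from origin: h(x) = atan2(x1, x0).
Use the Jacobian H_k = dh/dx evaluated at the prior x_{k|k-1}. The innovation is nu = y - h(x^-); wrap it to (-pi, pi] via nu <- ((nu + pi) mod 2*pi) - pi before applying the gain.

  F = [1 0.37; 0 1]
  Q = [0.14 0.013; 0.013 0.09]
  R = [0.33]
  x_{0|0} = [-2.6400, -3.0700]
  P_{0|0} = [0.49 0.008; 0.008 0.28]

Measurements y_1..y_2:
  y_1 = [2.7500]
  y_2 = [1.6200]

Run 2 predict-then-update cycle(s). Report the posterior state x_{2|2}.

x_post = [-5.3115, -2.6771]

step 1: x^-=[-3.7759, -3.0700]  P^-=[0.6743 0.1246; 0.1246 0.3700]  H_jac=[0.1296 -0.1594]  S=[0.3456]  K=[0.1954; -0.1240]  nu=[-1.0742]  x^+=[-3.9858, -2.9368]  P^+=[0.6611 0.1330; 0.1330 0.3647]
step 2: x^-=[-5.0725, -2.9368]  P^-=[0.9494 0.2809; 0.2809 0.4547]  H_jac=[0.0855 -0.1476]  S=[0.3398]  K=[0.1168; -0.1269]  nu=[-2.0464]  x^+=[-5.3115, -2.6771]  P^+=[0.9447 0.2859; 0.2859 0.4492]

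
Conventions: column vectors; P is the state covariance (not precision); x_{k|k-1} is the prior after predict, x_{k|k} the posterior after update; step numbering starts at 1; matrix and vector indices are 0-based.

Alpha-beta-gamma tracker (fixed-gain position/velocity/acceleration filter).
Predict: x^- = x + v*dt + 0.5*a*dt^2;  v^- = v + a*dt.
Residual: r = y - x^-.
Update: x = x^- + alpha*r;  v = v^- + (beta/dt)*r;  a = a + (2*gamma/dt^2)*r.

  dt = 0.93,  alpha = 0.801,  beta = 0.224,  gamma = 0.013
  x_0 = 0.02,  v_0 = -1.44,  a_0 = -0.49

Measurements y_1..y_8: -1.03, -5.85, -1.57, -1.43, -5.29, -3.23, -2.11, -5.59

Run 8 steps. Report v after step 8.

v_post = -1.4150

step 1: x_pred=-1.5311  r=0.5011  x^+=-1.1297  v^+=-1.7750  a^+=-0.4749
step 2: x_pred=-2.9859  r=-2.8641  x^+=-5.2800  v^+=-2.9066  a^+=-0.5610
step 3: x_pred=-8.2258  r=6.6558  x^+=-2.8945  v^+=-1.8252  a^+=-0.3610
step 4: x_pred=-4.7480  r=3.3180  x^+=-2.0903  v^+=-1.3617  a^+=-0.2612
step 5: x_pred=-3.4696  r=-1.8204  x^+=-4.9277  v^+=-2.0431  a^+=-0.3159
step 6: x_pred=-6.9645  r=3.7345  x^+=-3.9732  v^+=-1.4374  a^+=-0.2037
step 7: x_pred=-5.3980  r=3.2880  x^+=-2.7643  v^+=-0.8349  a^+=-0.1048
step 8: x_pred=-3.5861  r=-2.0039  x^+=-5.1912  v^+=-1.4150  a^+=-0.1651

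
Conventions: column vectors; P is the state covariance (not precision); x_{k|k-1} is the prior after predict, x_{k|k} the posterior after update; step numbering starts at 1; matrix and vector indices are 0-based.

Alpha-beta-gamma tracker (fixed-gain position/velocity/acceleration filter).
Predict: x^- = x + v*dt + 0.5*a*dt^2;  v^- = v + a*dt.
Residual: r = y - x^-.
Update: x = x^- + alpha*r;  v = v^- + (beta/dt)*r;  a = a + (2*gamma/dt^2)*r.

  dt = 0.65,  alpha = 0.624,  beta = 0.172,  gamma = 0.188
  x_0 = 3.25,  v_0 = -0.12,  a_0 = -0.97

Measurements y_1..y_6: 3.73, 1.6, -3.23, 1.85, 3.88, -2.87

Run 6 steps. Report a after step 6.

a_post = 4.0866

step 1: x_pred=2.9671  r=0.7629  x^+=3.4431  v^+=-0.5486  a^+=-0.2911
step 2: x_pred=3.0251  r=-1.4251  x^+=2.1358  v^+=-1.1149  a^+=-1.5593
step 3: x_pred=1.0817  r=-4.3117  x^+=-1.6088  v^+=-3.2694  a^+=-5.3965
step 4: x_pred=-4.8739  r=6.7239  x^+=-0.6782  v^+=-4.9978  a^+=0.5874
step 5: x_pred=-3.8027  r=7.6827  x^+=0.9913  v^+=-2.5831  a^+=7.4245
step 6: x_pred=0.8807  r=-3.7507  x^+=-1.4597  v^+=1.2504  a^+=4.0866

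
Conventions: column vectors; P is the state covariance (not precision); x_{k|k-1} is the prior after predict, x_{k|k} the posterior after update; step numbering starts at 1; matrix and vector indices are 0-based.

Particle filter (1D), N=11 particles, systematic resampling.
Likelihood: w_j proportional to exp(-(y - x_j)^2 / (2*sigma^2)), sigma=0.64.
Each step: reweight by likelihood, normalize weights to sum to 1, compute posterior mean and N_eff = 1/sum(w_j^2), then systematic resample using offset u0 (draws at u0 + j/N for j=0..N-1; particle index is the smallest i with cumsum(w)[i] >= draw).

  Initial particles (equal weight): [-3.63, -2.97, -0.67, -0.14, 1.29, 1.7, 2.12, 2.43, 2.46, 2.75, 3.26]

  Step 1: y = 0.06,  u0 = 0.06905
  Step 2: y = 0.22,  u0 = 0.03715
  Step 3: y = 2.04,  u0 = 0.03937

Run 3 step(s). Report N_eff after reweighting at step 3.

step 1: w=[0.0000, 0.0000, 0.3111, 0.5679, 0.0941, 0.0224, 0.0034, 0.0006, 0.0005, 0.0001, 0.0000]  mean=-0.1184  Neff=2.3331  idx=[2, 2, 2, 3, 3, 3, 3, 3, 3, 4, 5]
step 2: w=[0.0578, 0.0578, 0.0578, 0.1298, 0.1298, 0.1298, 0.1298, 0.1298, 0.1298, 0.0376, 0.0105]  mean=-0.1589  Neff=8.8837  idx=[0, 2, 3, 4, 4, 5, 6, 6, 7, 8, 8]
step 3: w=[0.0047, 0.0047, 0.1101, 0.1101, 0.1101, 0.1101, 0.1101, 0.1101, 0.1101, 0.1101, 0.1101]  mean=-0.1449  Neff=9.1662  idx=[2, 3, 3, 4, 5, 6, 7, 8, 8, 9, 10]

N_eff = 9.1662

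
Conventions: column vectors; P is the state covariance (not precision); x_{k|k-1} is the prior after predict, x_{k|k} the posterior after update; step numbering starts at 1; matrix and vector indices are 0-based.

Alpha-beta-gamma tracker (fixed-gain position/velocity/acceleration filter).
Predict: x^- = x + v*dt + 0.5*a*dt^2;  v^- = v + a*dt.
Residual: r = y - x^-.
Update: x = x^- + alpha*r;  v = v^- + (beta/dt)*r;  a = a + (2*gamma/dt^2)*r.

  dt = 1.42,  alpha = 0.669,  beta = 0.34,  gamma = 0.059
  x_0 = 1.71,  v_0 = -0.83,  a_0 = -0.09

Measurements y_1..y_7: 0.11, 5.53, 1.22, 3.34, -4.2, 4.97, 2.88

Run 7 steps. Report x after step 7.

step 1: x_pred=0.4407  r=-0.3307  x^+=0.2194  v^+=-1.0370  a^+=-0.1094
step 2: x_pred=-1.3633  r=6.8933  x^+=3.2483  v^+=0.4583  a^+=0.2940
step 3: x_pred=4.1955  r=-2.9755  x^+=2.2049  v^+=0.1634  a^+=0.1199
step 4: x_pred=2.5578  r=0.7822  x^+=3.0811  v^+=0.5209  a^+=0.1657
step 5: x_pred=3.9879  r=-8.1879  x^+=-1.4898  v^+=-1.2042  a^+=-0.3135
step 6: x_pred=-3.5159  r=8.4859  x^+=2.1612  v^+=0.3825  a^+=0.1831
step 7: x_pred=2.8889  r=-0.0089  x^+=2.8830  v^+=0.6404  a^+=0.1826

x_post = 2.8830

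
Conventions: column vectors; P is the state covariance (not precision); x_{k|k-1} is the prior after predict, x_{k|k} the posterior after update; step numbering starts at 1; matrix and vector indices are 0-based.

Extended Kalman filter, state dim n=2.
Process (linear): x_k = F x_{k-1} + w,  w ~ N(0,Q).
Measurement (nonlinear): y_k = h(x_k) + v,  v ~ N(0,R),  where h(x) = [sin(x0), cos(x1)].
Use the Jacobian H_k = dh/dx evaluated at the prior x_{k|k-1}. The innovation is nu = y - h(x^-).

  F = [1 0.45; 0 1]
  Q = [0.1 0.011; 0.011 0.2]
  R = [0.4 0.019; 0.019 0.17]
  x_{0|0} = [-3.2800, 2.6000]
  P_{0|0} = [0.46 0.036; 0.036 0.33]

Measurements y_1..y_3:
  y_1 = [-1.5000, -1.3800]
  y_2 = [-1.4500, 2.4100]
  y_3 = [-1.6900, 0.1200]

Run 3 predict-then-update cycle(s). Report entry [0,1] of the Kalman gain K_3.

step 1: x^-=[-2.1100, 2.6000]  P^-=[0.6592 0.1955; 0.1955 0.5300]  H_jac=[-0.5135 0.0000; 0.0000 -0.5155]  S=[0.5738 0.0707; 0.0707 0.3108]  K=[-0.5658 -0.1954; -0.0685 -0.8634]  nu=[-0.6419, -0.5231]  x^+=[-1.6446, 3.0956]  P^+=[0.4480 0.0853; 0.0853 0.2872]
step 2: x^-=[-0.2516, 3.0956]  P^-=[0.6830 0.2256; 0.2256 0.4872]  H_jac=[0.9685 0.0000; 0.0000 -0.0460]  S=[1.0406 0.0090; 0.0090 0.1710]  K=[0.6364 -0.0940; 0.2112 -0.1420]  nu=[-1.2011, 3.4089]  x^+=[-1.3363, 2.3578]  P^+=[0.2610 0.0844; 0.0844 0.4379]
step 3: x^-=[-0.2753, 2.3578]  P^-=[0.5257 0.2925; 0.2925 0.6379]  H_jac=[0.9623 0.0000; 0.0000 -0.7060]  S=[0.8868 -0.1797; -0.1797 0.4880]  K=[0.5238 -0.2303; 0.1409 -0.8711]  nu=[-1.4182, 0.8282]  x^+=[-1.2088, 1.4365]  P^+=[0.2132 0.0414; 0.0414 0.2060]

K[0,1] = -0.2303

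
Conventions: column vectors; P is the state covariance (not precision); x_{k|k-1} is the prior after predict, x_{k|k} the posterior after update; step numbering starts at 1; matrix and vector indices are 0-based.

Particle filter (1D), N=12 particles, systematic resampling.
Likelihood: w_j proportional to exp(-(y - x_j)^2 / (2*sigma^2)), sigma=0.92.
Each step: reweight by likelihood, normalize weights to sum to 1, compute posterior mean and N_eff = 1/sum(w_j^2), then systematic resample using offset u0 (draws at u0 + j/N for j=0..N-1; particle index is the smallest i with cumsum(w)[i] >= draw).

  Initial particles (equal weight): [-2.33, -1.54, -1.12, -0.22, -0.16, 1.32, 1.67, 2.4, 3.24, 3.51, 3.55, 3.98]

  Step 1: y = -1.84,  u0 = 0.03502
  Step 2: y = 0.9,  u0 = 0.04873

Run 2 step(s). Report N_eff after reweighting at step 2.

N_eff = 3.5541

step 1: w=[0.2935, 0.3207, 0.2490, 0.0718, 0.0638, 0.0009, 0.0002, 0.0000, 0.0000, 0.0000, 0.0000, 0.0000]  mean=-1.4810  Neff=3.8427  idx=[0, 0, 0, 0, 1, 1, 1, 2, 2, 2, 3, 4]
step 2: w=[0.0016, 0.0016, 0.0016, 0.0016, 0.0219, 0.0219, 0.0219, 0.0661, 0.0661, 0.0661, 0.3509, 0.3791]  mean=-0.4753  Neff=3.5541  idx=[5, 7, 9, 10, 10, 10, 10, 11, 11, 11, 11, 11]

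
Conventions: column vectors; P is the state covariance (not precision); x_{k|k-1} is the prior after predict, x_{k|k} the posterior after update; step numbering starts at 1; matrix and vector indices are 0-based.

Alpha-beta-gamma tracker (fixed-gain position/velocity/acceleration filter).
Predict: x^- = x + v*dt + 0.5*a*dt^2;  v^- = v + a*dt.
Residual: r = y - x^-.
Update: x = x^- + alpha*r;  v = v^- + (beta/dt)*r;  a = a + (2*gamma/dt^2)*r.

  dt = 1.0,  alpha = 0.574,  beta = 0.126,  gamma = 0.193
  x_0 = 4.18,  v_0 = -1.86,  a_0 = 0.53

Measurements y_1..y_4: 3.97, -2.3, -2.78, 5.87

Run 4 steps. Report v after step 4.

step 1: x_pred=2.5850  r=1.3850  x^+=3.3800  v^+=-1.1555  a^+=1.0646
step 2: x_pred=2.7568  r=-5.0568  x^+=-0.1458  v^+=-0.7280  a^+=-0.8873
step 3: x_pred=-1.3175  r=-1.4625  x^+=-2.1570  v^+=-1.7996  a^+=-1.4518
step 4: x_pred=-4.6825  r=10.5525  x^+=1.3746  v^+=-1.9219  a^+=2.6214

v_post = -1.9219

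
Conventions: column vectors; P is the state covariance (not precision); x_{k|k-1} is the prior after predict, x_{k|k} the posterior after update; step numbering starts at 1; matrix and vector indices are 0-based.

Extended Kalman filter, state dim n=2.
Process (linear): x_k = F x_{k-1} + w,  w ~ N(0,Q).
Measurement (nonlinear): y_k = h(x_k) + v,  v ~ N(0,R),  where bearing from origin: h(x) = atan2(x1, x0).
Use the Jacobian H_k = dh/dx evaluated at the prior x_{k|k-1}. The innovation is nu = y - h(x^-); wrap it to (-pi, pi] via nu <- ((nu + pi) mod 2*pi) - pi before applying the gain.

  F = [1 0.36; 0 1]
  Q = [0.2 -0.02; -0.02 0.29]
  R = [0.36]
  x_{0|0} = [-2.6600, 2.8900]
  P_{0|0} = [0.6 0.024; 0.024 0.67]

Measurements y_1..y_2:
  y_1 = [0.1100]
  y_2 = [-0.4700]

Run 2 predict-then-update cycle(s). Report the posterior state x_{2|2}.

x_post = [2.0205, 3.9154]

step 1: x^-=[-1.6196, 2.8900]  P^-=[0.9041 0.2452; 0.2452 0.9600]  H_jac=[-0.2633 -0.1476]  S=[0.4627]  K=[-0.5928; -0.4458]  nu=[-1.9716]  x^+=[-0.4509, 3.7689]  P^+=[0.7415 0.1229; 0.1229 0.8681]
step 2: x^-=[0.9059, 3.7689]  P^-=[1.1426 0.4155; 0.4155 1.1581]  H_jac=[-0.2508 0.0603]  S=[0.4235]  K=[-0.6175; -0.0812]  nu=[-1.8049]  x^+=[2.0205, 3.9154]  P^+=[0.9810 0.3942; 0.3942 1.1553]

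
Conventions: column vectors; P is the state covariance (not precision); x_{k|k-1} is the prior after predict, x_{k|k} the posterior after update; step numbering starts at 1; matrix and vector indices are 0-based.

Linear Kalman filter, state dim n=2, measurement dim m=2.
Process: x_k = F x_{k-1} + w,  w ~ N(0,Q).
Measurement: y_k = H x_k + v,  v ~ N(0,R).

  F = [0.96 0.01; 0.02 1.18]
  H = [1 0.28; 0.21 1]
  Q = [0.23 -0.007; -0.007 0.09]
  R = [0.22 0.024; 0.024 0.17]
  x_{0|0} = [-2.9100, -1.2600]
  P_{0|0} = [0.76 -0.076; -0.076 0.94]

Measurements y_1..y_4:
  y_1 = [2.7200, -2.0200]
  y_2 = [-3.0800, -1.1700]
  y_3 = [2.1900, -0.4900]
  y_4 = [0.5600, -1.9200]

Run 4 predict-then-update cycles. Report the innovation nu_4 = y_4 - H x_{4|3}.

innov = [-0.1768, -0.7579]

step 1: x^-=[-2.8062, -1.5450]  P^-=[0.9291 -0.0674; -0.0674 1.3956]  S=[1.2207 0.5385; 0.5385 1.5782]  K=[0.8357 -0.2042; -0.1427 0.9240]  nu=[5.9588, 0.1143]  x^+=[2.1502, -2.2898]  P^+=[0.1945 -0.0555; -0.0555 0.1653]
step 2: x^-=[2.0413, -2.6589]  P^-=[0.4082 -0.0642; -0.0642 0.3176]  S=[0.6171 0.1307; 0.1307 0.4787]  K=[0.6610 -0.1355; -0.1003 0.6628]  nu=[-4.3768, 1.0602]  x^+=[-0.9954, -1.5174]  P^+=[0.1532 -0.0393; -0.0393 0.1185]
step 3: x^-=[-0.9707, -1.8104]  P^-=[0.3704 -0.0472; -0.0472 0.2532]  S=[0.5838 0.1227; 0.1227 0.4197]  K=[0.6356 -0.1130; -0.0866 0.6050]  nu=[3.6676, 1.5242]  x^+=[1.1881, -1.2058]  P^+=[0.1469 -0.0348; -0.0348 0.1081]
step 4: x^-=[1.1285, -1.3991]  P^-=[0.3647 -0.0423; -0.0423 0.2389]  S=[0.5797 0.1227; 0.1227 0.4072]  K=[0.6311 -0.1060; -0.0824 0.5897]  nu=[-0.1768, -0.7579]  x^+=[1.0973, -1.8314]  P^+=[0.1457 -0.0335; -0.0335 0.1053]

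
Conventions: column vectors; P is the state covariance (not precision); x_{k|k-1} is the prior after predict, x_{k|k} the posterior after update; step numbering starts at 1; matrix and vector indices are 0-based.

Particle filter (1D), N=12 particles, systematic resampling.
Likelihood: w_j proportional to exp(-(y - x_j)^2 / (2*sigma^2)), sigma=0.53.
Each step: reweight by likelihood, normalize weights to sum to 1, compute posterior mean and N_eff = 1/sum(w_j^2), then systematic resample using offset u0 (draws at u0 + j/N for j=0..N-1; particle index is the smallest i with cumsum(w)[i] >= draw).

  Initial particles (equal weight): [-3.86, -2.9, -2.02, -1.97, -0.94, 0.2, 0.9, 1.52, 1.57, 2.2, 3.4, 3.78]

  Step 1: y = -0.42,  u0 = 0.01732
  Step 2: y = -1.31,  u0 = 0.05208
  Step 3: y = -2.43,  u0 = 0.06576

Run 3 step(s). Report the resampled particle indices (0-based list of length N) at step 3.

resampled_idx = [0, 0, 0, 0, 0, 0, 0, 0, 0, 3, 7, 11]

step 1: w=[0.0000, 0.0000, 0.0088, 0.0116, 0.5176, 0.4225, 0.0377, 0.0010, 0.0007, 0.0000, 0.0000, 0.0000]  mean=-0.4061  Neff=2.2318  idx=[3, 4, 4, 4, 4, 4, 4, 5, 5, 5, 5, 5]
step 2: w=[0.0877, 0.1493, 0.1493, 0.1493, 0.1493, 0.1493, 0.1493, 0.0033, 0.0033, 0.0033, 0.0033, 0.0033]  mean=-1.0116  Neff=7.0672  idx=[0, 1, 1, 2, 2, 3, 4, 4, 5, 5, 6, 6]
step 3: w=[0.7644, 0.0214, 0.0214, 0.0214, 0.0214, 0.0214, 0.0214, 0.0214, 0.0214, 0.0214, 0.0214, 0.0214]  mean=-1.7274  Neff=1.6966  idx=[0, 0, 0, 0, 0, 0, 0, 0, 0, 3, 7, 11]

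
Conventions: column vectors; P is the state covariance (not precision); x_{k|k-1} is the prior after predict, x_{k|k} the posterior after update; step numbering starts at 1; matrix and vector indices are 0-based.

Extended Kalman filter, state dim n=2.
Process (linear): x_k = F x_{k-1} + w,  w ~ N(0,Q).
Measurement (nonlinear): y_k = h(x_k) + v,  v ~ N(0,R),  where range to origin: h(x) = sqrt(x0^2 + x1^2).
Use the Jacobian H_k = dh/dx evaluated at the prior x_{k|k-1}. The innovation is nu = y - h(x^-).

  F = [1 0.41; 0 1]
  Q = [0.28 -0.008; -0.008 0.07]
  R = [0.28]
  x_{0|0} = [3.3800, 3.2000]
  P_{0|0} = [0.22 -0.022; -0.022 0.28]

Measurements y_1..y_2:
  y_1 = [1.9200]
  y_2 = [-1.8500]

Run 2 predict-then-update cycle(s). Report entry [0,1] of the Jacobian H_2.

H_jac[0,1] = 0.5149

step 1: x^-=[4.6920, 3.2000]  P^-=[0.5290 0.0848; 0.0848 0.3500]  H_jac=[0.8262 0.5634]  S=[0.8311]  K=[0.5833; 0.3216]  nu=[-3.7593]  x^+=[2.4990, 1.9911]  P^+=[0.2462 -0.0711; -0.0711 0.2641]
step 2: x^-=[3.3154, 1.9911]  P^-=[0.5123 0.0292; 0.0292 0.3341]  H_jac=[0.8573 0.5149]  S=[0.7708]  K=[0.5892; 0.2556]  nu=[-5.7174]  x^+=[-0.0536, 0.5299]  P^+=[0.2447 -0.0869; -0.0869 0.2837]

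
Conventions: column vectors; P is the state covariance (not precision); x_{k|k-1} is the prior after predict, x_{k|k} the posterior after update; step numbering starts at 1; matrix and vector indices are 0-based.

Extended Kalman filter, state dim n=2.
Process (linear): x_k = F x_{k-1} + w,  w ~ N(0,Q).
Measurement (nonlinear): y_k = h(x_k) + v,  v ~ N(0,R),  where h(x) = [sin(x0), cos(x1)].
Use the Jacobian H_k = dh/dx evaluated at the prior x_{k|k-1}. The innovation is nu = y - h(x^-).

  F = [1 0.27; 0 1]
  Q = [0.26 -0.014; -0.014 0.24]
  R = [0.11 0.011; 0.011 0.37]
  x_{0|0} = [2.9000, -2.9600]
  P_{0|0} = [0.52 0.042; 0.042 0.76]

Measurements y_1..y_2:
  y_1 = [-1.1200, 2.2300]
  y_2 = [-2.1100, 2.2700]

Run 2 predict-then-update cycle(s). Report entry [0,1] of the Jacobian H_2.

H_jac[0,1] = 0.0000

step 1: x^-=[2.1008, -2.9600]  P^-=[0.8581 0.2332; 0.2332 1.0000]  H_jac=[-0.5055 0.0000; 0.0000 0.1806]  S=[0.3293 -0.0103; -0.0103 0.4026]  K=[-1.3151 0.0710; -0.3443 0.4398]  nu=[-1.9828, 3.2136]  x^+=[4.9365, -0.8642]  P^+=[0.2846 0.0653; 0.0653 0.8800]
step 2: x^-=[4.7032, -0.8642]  P^-=[0.6440 0.2889; 0.2889 1.1200]  H_jac=[-0.0092 0.0000; 0.0000 0.7606]  S=[0.1101 0.0090; 0.0090 1.0179]  K=[-0.0715 0.2165; -0.0925 0.8377]  nu=[-1.1100, 1.6208]  x^+=[5.1335, 0.5961]  P^+=[0.5960 0.1043; 0.1043 0.4062]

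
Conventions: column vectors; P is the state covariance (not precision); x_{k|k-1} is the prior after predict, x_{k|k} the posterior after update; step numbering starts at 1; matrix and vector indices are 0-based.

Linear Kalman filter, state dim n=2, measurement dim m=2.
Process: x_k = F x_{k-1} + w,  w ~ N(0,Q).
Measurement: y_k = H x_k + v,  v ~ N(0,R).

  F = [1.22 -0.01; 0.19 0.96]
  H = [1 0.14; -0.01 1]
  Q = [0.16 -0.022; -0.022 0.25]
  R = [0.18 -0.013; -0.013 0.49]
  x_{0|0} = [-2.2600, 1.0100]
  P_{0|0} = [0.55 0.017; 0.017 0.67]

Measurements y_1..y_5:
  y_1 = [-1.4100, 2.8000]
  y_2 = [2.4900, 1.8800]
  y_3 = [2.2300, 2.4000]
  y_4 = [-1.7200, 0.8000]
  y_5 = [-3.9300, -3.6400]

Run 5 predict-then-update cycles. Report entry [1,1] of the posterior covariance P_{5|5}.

step 1: x^-=[-2.7673, 0.5402]  P^-=[0.9783 0.1189; 0.1189 0.8935]  S=[1.2091 0.2211; 0.2211 1.3812]  K=[0.8328 -0.0543; 0.0862 0.6322]  nu=[1.2817, 2.2321]  x^+=[-1.8211, 2.0619]  P^+=[0.1556 -0.0359; -0.0359 0.3083]
step 2: x^-=[-2.2423, 1.6335]  P^-=[0.3925 -0.0308; -0.0308 0.5267]  S=[0.5742 0.0260; 0.0260 1.0173]  K=[0.6784 -0.0515; 0.0513 0.5167]  nu=[4.5036, 0.2241]  x^+=[0.8015, 1.9803]  P^+=[0.1274 -0.0328; -0.0328 0.2522]
step 3: x^-=[0.9580, 2.0534]  P^-=[0.3504 -0.0332; -0.0332 0.4751]  S=[0.5304 0.0168; 0.0168 0.9658]  K=[0.6534 -0.0494; 0.0472 0.4914]  nu=[0.9845, 0.3562]  x^+=[1.5837, 2.2749]  P^+=[0.1227 -0.0315; -0.0315 0.2399]
step 4: x^-=[1.9094, 2.4848]  P^-=[0.3434 -0.0327; -0.0327 0.4640]  S=[0.5233 0.0159; 0.0159 0.9547]  K=[0.6489 -0.0486; 0.0469 0.4856]  nu=[-3.9772, -1.6657]  x^+=[-0.5904, 1.4893]  P^+=[0.1218 -0.0310; -0.0310 0.2370]
step 5: x^-=[-0.7351, 1.3175]  P^-=[0.3420 -0.0323; -0.0323 0.4615]  S=[0.5220 0.0159; 0.0159 0.9522]  K=[0.6480 -0.0484; 0.0471 0.4842]  nu=[-3.3793, -4.9649]  x^+=[-2.6848, -1.2457]  P^+=[0.1216 -0.0309; -0.0309 0.2364]

P_post[1,1] = 0.2364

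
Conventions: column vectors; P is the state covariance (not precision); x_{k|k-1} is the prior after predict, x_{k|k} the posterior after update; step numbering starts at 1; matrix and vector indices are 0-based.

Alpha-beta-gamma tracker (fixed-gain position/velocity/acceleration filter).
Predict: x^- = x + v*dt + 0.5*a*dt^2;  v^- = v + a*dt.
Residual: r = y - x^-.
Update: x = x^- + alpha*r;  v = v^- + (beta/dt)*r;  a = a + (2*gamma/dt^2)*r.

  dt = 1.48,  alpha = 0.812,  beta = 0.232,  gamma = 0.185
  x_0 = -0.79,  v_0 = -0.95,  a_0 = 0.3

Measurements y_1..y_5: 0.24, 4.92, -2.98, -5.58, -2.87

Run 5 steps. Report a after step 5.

a_post = -1.1270

step 1: x_pred=-1.8674  r=2.1074  x^+=-0.1562  v^+=-0.1756  a^+=0.6560
step 2: x_pred=0.3023  r=4.6177  x^+=4.0519  v^+=1.5191  a^+=1.4360
step 3: x_pred=7.8728  r=-10.8528  x^+=-0.9397  v^+=1.9431  a^+=-0.3972
step 4: x_pred=1.5011  r=-7.0811  x^+=-4.2488  v^+=0.2452  a^+=-1.5934
step 5: x_pred=-5.6309  r=2.7609  x^+=-3.3891  v^+=-1.6802  a^+=-1.1270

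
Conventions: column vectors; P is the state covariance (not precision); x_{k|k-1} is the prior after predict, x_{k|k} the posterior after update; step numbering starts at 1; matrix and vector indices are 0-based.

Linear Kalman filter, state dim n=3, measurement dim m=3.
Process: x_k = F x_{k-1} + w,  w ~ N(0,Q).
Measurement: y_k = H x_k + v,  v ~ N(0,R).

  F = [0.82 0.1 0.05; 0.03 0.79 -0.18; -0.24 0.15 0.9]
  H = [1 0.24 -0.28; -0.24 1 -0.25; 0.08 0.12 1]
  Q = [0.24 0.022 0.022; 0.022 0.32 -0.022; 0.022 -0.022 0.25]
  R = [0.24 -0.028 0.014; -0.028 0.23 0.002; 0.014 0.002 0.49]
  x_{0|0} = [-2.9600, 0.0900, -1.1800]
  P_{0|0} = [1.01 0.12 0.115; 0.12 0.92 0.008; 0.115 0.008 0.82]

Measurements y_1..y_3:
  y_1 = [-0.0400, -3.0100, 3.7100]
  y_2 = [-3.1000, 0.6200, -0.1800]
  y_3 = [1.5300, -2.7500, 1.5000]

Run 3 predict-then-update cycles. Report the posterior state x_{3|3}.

step 1: x^-=[-2.4772, 0.1947, -0.3381]  P^-=[0.9596 0.1736 -0.0299; 0.1736 0.9238 -0.0618; -0.0299 -0.0618 0.9369]  S=[1.4346 0.2191 -0.1628; 0.2191 1.2116 -0.1830; -0.1628 -0.1830 1.4301]  K=[0.7405 -0.1577 0.1114; 0.1943 0.7298 0.1596; -0.1252 -0.1223 0.6184]  nu=[2.2958, -3.8838, 4.2229]  x^+=[0.3057, -1.5198, 2.4609]  P^+=[0.1967 0.0026 0.0486; 0.0026 0.1785 0.0607; 0.0486 0.0607 0.2898]
step 2: x^-=[0.2217, -1.6345, 1.9135]  P^-=[0.3798 0.0342 0.0405; 0.0342 0.4233 -0.0047; 0.0405 -0.0047 0.4953]  S=[0.6774 0.0436 -0.0388; 0.0436 0.6970 -0.0917; -0.0388 -0.0917 0.9998]  K=[0.5687 -0.1205 0.0860; 0.1701 0.6012 0.1105; -0.1108 -0.1281 0.4820]  nu=[-2.3937, 2.7860, -1.9151]  x^+=[-1.6398, -0.5783, 0.8989]  P^+=[0.1510 0.0022 0.0375; 0.0022 0.1443 0.0403; 0.0375 0.0403 0.2266]
step 3: x^-=[-1.3575, -0.6679, 1.1158]  P^-=[0.3474 0.0319 0.0360; 0.0319 0.4058 -0.0129; 0.0360 -0.0129 0.4400]  S=[0.6422 0.0447 -0.0327; 0.0447 0.6788 -0.0862; -0.0327 -0.0862 0.9413]  K=[0.5493 -0.1151 0.0804; 0.1709 0.5929 0.1010; -0.1085 -0.1291 0.4532]  nu=[3.3603, -2.1290, 0.5730]  x^+=[0.7794, -1.2982, 1.2857]  P^+=[0.1455 0.0020 0.0350; 0.0020 0.1412 0.0359; 0.0350 0.0359 0.2132]

x_post = [0.7794, -1.2982, 1.2857]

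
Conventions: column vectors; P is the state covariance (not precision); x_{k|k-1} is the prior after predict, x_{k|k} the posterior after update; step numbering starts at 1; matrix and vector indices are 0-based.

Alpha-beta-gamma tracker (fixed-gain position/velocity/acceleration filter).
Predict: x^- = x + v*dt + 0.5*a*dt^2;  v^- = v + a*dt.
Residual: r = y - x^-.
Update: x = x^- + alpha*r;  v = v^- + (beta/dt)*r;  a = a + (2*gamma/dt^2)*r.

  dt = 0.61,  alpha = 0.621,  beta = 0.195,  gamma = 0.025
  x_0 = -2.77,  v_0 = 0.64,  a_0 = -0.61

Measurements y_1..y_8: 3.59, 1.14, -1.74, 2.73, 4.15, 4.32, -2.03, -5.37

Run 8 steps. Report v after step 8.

step 1: x_pred=-2.4931  r=6.0831  x^+=1.2845  v^+=2.2125  a^+=0.2074
step 2: x_pred=2.6727  r=-1.5327  x^+=1.7209  v^+=1.8490  a^+=0.0014
step 3: x_pred=2.8491  r=-4.5891  x^+=-0.0007  v^+=0.3829  a^+=-0.6152
step 4: x_pred=0.1184  r=2.6116  x^+=1.7402  v^+=0.8425  a^+=-0.2643
step 5: x_pred=2.2050  r=1.9450  x^+=3.4128  v^+=1.3031  a^+=-0.0029
step 6: x_pred=4.2072  r=0.1128  x^+=4.2772  v^+=1.3374  a^+=0.0122
step 7: x_pred=5.0953  r=-7.1253  x^+=0.6705  v^+=-0.9329  a^+=-0.9452
step 8: x_pred=-0.0744  r=-5.2956  x^+=-3.3630  v^+=-3.2023  a^+=-1.6568

v_post = -3.2023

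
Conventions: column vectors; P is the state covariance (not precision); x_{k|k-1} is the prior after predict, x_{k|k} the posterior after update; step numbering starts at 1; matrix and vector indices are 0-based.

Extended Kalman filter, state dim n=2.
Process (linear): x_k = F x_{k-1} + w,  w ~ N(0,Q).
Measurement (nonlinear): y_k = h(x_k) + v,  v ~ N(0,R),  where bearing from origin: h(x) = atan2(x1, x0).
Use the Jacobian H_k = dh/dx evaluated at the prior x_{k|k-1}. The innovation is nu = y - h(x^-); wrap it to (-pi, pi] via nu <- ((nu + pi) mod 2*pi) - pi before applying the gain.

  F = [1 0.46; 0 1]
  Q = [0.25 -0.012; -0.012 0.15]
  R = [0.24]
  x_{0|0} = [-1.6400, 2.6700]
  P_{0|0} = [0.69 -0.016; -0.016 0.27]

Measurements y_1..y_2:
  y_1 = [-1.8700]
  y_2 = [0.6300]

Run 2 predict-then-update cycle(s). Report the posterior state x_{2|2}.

step 1: x^-=[-0.4118, 2.6700]  P^-=[0.9824 0.0962; 0.0962 0.4200]  H_jac=[-0.3658 -0.0564]  S=[0.3768]  K=[-0.9683; -0.1563]  nu=[2.6894]  x^+=[-3.0158, 2.2497]  P^+=[0.6292 0.0392; 0.0392 0.4108]
step 2: x^-=[-1.9809, 2.2497]  P^-=[1.0021 0.2161; 0.2161 0.5608]  H_jac=[-0.2504 -0.2205]  S=[0.3539]  K=[-0.8435; -0.5022]  nu=[-1.6628]  x^+=[-0.5783, 3.0847]  P^+=[0.7503 0.0662; 0.0662 0.4715]

x_post = [-0.5783, 3.0847]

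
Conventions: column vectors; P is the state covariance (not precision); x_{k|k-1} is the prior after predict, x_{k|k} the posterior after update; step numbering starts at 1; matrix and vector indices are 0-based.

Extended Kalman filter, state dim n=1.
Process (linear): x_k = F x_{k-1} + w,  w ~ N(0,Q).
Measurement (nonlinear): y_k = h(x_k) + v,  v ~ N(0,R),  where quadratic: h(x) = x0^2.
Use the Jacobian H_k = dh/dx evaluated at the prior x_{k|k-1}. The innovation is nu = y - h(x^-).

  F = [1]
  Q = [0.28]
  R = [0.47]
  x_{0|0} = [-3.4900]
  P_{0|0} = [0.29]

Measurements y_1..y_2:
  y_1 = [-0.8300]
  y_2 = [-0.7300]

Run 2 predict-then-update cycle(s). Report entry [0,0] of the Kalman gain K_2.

K[0,0] = -0.2629

step 1: x^-=[-3.4900]  P^-=[0.5700]  H_jac=[-6.9800]  S=[28.2406]  K=[-0.1409]  nu=[-13.0101]  x^+=[-1.6571]  P^+=[0.0095]
step 2: x^-=[-1.6571]  P^-=[0.2895]  H_jac=[-3.3142]  S=[3.6497]  K=[-0.2629]  nu=[-3.4760]  x^+=[-0.7434]  P^+=[0.0373]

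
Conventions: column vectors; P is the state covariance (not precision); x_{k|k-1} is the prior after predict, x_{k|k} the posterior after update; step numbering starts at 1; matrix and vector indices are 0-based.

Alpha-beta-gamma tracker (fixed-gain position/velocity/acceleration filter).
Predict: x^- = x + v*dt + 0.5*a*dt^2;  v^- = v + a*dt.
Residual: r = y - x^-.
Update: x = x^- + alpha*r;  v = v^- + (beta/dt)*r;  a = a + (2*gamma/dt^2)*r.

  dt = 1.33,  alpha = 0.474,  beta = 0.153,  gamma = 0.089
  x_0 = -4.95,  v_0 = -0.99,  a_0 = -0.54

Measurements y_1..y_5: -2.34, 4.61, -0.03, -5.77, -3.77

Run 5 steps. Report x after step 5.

x_post = -1.2336

step 1: x_pred=-6.7443  r=4.4043  x^+=-4.6567  v^+=-1.2015  a^+=-0.0968
step 2: x_pred=-6.3403  r=10.9503  x^+=-1.1499  v^+=-0.0706  a^+=1.0051
step 3: x_pred=-0.3548  r=0.3248  x^+=-0.2008  v^+=1.3036  a^+=1.0378
step 4: x_pred=2.4507  r=-8.2207  x^+=-1.4459  v^+=1.7381  a^+=0.2105
step 5: x_pred=1.0520  r=-4.8220  x^+=-1.2336  v^+=1.4634  a^+=-0.2747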